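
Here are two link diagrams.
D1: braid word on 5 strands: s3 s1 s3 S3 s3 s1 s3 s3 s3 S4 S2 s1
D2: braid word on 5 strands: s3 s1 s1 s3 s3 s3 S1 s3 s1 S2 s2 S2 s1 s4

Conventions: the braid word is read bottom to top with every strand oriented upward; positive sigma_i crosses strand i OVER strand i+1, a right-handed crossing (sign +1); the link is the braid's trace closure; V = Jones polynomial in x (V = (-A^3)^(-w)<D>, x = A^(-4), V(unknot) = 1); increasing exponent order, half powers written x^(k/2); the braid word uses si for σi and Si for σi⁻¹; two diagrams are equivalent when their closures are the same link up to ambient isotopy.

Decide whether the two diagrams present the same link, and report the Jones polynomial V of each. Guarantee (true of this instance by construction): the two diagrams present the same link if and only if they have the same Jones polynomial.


equivalent: yes
V(D1) = x^3 + 2x^5 - 2x^6 + 2x^7 - 3x^8 + 2x^9 - 2x^10 + x^11  (w +6, c 12, <D> = A^-26 - 2A^-22 + 2A^-18 - 3A^-14 + 2A^-10 - 2A^-6 + 2A^-2 + A^6)
D2 (bracket A^-20 - 2A^-16 + 2A^-12 - 3A^-8 + 2A^-4 - 2 + 2A^4 + A^12; 14 crossings at w = +8): V = x^3 + 2x^5 - 2x^6 + 2x^7 - 3x^8 + 2x^9 - 2x^10 + x^11
why: all 2 diagrams share one V(x), hence one class


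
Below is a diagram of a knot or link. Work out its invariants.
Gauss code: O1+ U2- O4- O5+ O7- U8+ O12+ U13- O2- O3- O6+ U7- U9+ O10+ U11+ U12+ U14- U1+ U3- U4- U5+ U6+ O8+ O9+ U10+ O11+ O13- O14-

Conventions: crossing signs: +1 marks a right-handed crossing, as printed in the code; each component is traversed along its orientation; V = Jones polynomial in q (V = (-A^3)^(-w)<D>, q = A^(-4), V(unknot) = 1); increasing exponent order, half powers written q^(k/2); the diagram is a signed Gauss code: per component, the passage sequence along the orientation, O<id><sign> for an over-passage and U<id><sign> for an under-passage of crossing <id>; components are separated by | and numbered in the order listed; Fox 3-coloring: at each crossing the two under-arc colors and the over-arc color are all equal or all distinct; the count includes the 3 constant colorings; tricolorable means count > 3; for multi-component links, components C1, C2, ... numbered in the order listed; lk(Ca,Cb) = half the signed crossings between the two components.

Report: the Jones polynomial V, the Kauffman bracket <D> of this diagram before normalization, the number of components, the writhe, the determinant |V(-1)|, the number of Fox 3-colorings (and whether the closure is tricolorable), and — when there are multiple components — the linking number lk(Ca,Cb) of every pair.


V(q) = -q^-1 + 2 - q + 2q^2 - q^3 + q^4 - q^5
bracket: -A^-14 + A^-10 - A^-6 + 2A^-2 - A^2 + 2A^6 - A^10, w = +2
1 component, writhe +2, over 14 crossings
det 9, colorings 9 of 3^14 — tricolorable
observation: |V(-1)| = 9: so tricolorable, since 3 divides 9


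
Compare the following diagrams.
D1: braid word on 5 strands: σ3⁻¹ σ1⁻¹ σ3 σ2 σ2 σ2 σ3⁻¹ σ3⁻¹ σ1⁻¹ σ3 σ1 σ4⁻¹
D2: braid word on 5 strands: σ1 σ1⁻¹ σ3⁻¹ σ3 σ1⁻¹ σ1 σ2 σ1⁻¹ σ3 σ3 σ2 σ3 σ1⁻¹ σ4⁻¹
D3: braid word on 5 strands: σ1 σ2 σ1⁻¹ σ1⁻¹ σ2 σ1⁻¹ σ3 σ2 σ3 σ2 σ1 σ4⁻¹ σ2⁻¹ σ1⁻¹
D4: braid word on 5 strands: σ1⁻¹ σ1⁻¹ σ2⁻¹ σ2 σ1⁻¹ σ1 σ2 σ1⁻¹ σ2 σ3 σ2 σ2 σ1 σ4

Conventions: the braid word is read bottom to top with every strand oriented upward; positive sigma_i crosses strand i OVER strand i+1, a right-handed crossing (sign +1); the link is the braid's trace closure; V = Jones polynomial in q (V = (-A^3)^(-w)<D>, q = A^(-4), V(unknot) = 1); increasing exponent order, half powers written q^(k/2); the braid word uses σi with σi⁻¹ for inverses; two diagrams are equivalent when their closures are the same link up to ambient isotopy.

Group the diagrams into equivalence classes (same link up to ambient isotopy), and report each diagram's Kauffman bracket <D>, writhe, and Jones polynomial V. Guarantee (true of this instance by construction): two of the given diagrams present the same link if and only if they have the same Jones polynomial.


classes: {D1} | {D2, D3, D4}
V(D1) = q + q^3 - q^4  [12 crossings, <D> = -A^-16 + A^-12 + A^-4, w = 0]
V(D2) = q^-1 - 1 + 2q - 2q^2 + 2q^3 - 2q^4 + q^5  (w +2, c 14, <D> = A^-14 - 2A^-10 + 2A^-6 - 2A^-2 + 2A^2 - A^6 + A^10)
D3 (bracket A^-14 - 2A^-10 + 2A^-6 - 2A^-2 + 2A^2 - A^6 + A^10; 14 crossings at w = +2): V = q^-1 - 1 + 2q - 2q^2 + 2q^3 - 2q^4 + q^5
V(D4) = q^-1 - 1 + 2q - 2q^2 + 2q^3 - 2q^4 + q^5  (w +4, c 14, <D> = A^-8 - 2A^-4 + 2 - 2A^4 + 2A^8 - A^12 + A^16)
note: V(q) takes 2 values over 4 diagrams, fixing the grouping


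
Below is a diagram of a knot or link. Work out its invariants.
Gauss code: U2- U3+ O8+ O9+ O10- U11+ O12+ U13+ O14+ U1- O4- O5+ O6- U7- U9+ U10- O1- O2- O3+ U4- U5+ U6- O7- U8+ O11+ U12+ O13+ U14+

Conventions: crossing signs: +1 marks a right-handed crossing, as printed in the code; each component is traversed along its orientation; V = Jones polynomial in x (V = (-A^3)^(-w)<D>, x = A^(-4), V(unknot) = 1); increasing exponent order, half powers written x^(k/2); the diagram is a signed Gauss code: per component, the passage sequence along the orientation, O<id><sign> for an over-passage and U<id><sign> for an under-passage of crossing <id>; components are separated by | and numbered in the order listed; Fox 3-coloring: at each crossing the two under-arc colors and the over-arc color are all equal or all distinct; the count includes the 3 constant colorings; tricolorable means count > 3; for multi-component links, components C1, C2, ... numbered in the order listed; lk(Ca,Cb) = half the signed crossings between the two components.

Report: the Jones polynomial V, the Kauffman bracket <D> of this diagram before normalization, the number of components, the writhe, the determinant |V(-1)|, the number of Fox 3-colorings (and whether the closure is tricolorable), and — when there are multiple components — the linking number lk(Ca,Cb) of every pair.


Jones polynomial: V(x) = -x^-2 + x^-1 - 1 + 3x - 2x^2 + 3x^3 - 2x^4 + x^5 - x^6
<D> = -A^-18 + A^-14 - 2A^-10 + 3A^-6 - 2A^-2 + 3A^2 - A^6 + A^10 - A^14; writhe +2
components 1, writhe +2 (14 crossings)
3-colorings: 9 of 3^14, det 15 — tricolorable
note: V spans 8 powers of x: at least 8 crossings in any diagram


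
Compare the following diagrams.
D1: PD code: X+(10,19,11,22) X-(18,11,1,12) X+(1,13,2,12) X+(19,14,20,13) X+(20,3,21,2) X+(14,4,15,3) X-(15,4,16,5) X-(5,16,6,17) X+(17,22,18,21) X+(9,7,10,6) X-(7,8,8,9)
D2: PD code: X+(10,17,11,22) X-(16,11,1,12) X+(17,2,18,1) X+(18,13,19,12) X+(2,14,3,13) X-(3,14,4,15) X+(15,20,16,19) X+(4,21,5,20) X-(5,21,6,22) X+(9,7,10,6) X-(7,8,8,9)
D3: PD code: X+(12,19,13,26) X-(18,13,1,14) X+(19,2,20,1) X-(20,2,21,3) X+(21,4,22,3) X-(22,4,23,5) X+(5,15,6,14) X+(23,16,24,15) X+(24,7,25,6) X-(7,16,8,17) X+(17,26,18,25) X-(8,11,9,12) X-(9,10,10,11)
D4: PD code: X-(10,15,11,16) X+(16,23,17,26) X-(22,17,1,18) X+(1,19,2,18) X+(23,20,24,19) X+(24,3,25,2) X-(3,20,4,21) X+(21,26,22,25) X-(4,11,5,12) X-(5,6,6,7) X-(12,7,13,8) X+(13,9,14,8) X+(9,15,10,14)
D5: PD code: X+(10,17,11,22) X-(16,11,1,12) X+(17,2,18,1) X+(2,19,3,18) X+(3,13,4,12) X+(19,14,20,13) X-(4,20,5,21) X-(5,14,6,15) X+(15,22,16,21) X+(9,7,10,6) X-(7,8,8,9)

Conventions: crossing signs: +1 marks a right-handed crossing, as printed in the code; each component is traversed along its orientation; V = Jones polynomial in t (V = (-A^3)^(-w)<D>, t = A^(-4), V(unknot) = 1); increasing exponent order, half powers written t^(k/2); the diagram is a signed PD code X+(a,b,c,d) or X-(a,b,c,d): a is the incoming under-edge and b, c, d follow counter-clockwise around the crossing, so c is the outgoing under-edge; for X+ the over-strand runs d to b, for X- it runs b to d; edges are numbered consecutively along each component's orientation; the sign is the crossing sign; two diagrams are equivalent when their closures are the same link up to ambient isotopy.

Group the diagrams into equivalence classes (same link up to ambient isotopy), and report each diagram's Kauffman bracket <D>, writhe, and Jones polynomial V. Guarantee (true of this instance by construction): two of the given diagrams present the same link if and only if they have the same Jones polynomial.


equivalence classes: {D1, D2, D3, D4, D5}
D1 (bracket A^-9 + A^-1 - A^3 + A^7; 11 crossings at w = +3): V = -t^(1/2) + t^(3/2) - t^(5/2) - t^(9/2)
D2 (bracket A^-9 + A^-1 - A^3 + A^7; 11 crossings at w = +3): V = -t^(1/2) + t^(3/2) - t^(5/2) - t^(9/2)
D3 (bracket A^-15 + A^-7 - A^-3 + A; 13 crossings at w = +1): V = -t^(1/2) + t^(3/2) - t^(5/2) - t^(9/2)
D4 (bracket A^-15 + A^-7 - A^-3 + A; 13 crossings at w = +1): V = -t^(1/2) + t^(3/2) - t^(5/2) - t^(9/2)
V(D5) = -t^(1/2) + t^(3/2) - t^(5/2) - t^(9/2)  (w +3, c 11, <D> = A^-9 + A^-1 - A^3 + A^7)
key observation: all 5 diagrams share one V(t), hence one class


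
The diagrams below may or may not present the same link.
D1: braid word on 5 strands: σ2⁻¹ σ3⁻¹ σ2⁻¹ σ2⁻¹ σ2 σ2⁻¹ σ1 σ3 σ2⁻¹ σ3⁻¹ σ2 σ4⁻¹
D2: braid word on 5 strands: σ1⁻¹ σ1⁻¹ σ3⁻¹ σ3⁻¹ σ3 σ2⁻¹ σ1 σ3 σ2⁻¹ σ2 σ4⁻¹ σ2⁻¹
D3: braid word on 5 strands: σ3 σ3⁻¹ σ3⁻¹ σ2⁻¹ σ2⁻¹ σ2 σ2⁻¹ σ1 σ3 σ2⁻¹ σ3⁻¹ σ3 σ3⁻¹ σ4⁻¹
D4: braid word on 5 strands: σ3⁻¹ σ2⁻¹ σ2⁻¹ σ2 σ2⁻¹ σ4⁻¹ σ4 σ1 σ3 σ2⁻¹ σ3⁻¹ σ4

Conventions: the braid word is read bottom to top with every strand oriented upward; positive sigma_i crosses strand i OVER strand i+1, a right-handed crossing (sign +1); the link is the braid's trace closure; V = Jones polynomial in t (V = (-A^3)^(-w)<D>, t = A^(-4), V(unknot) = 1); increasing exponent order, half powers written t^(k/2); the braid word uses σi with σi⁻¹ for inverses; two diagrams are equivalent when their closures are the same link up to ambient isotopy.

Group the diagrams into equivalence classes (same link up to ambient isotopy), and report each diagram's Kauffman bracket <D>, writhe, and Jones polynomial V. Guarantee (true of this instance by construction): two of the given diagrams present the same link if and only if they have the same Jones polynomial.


grouping into links: {D1, D3, D4} | {D2}
V(D1) = -t^-6 + t^-5 - t^-4 + 2t^-3 - t^-2 + t^-1  (w -4, c 12, <D> = A^-8 - A^-4 + 2 - A^4 + A^8 - A^12)
D2 (bracket A^-12; 12 crossings at w = -4): V = 1
V(D3) = -t^-6 + t^-5 - t^-4 + 2t^-3 - t^-2 + t^-1  (w -4, c 14, <D> = A^-8 - A^-4 + 2 - A^4 + A^8 - A^12)
V(D4) = -t^-6 + t^-5 - t^-4 + 2t^-3 - t^-2 + t^-1  [12 crossings, <D> = A^-2 - A^2 + 2A^6 - A^10 + A^14 - A^18, w = -2]
why: 2 classes among 4 diagrams; unequal V(t) rules out equality


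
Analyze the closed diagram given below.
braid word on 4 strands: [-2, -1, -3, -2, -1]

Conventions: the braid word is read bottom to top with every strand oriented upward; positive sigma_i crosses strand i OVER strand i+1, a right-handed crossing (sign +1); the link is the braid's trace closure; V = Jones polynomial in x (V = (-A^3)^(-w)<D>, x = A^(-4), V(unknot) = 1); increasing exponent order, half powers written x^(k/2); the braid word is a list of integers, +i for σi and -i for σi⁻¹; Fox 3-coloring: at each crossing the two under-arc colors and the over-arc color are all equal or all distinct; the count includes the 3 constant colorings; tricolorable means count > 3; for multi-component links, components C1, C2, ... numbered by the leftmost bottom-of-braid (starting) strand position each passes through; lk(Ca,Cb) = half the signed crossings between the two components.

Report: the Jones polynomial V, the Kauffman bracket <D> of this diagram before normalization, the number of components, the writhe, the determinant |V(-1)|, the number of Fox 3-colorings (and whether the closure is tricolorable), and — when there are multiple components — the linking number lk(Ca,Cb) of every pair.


V = -x^-4 + x^-3 + x^-1
<D> = -A^-11 - A^-3 + A (w = -5)
1 component over 5 crossings, w = -5
9 Fox colorings among 3^5, |V(-1)| = 3: tricolorable
why: w = -5 shifts under R1 moves; the (-A^3)^(5) factor cancels that in V


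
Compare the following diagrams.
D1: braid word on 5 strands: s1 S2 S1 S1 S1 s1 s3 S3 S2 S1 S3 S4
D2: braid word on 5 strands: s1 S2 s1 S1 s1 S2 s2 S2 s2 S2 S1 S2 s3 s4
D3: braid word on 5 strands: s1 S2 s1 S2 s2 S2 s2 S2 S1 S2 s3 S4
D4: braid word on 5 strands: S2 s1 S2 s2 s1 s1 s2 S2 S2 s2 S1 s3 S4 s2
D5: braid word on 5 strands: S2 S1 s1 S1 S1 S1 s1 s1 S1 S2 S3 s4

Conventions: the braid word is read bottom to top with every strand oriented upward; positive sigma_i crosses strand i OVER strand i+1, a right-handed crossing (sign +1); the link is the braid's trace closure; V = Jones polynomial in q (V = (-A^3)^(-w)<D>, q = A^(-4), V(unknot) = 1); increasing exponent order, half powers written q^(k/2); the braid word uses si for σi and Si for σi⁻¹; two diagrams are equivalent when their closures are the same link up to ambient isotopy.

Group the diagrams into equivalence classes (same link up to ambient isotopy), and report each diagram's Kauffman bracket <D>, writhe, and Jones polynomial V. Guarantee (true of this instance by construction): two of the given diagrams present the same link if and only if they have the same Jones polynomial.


grouping into links: {D1, D5} | {D2, D3} | {D4}
V(D1) = q^-5 + 2q^-3 + q^-1  (w -6, c 12, <D> = A^-14 + 2A^-6 + A^2)
V(D2) = q^-3 + q^-2 + q^-1 + 1  (w 0, c 14, <D> = 1 + A^4 + A^8 + A^12)
V(D3) = q^-3 + q^-2 + q^-1 + 1  (w -2, c 12, <D> = A^-6 + A^-2 + A^2 + A^6)
V(D4) = 1 + q + q^2 + q^3  [14 crossings, <D> = A^-6 + A^-2 + A^2 + A^6, w = +2]
D5 (bracket A^-8 + 2 + A^8; 12 crossings at w = -4): V = q^-5 + 2q^-3 + q^-1
why: 3 values of V(q) split the 5 diagrams


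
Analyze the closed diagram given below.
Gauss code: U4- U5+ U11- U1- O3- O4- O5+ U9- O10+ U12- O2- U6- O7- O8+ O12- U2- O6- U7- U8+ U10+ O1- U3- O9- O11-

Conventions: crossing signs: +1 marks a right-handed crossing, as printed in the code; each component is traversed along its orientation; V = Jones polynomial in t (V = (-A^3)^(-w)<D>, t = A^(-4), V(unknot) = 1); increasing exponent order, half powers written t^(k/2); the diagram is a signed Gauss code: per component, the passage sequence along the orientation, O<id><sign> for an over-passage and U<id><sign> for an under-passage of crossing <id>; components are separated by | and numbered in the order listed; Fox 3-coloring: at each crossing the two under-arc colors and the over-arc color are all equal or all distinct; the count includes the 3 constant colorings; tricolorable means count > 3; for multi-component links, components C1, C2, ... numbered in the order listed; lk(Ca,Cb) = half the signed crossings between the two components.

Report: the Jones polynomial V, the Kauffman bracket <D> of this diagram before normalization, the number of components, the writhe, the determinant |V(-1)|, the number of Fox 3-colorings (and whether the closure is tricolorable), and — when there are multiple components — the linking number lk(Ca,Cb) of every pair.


V = t^-8 - 2t^-7 + t^-6 - 2t^-5 + 2t^-4 + t^-2
<D> = A^-10 + 2A^-2 - 2A^2 + A^6 - 2A^10 + A^14 (w = -6)
1 component over 12 crossings, w = -6
27 Fox colorings among 3^12, |V(-1)| = 9: tricolorable
why: w = -6 (over 12 crossings) is diagram-only; (-A^3)^(6) removes it from V


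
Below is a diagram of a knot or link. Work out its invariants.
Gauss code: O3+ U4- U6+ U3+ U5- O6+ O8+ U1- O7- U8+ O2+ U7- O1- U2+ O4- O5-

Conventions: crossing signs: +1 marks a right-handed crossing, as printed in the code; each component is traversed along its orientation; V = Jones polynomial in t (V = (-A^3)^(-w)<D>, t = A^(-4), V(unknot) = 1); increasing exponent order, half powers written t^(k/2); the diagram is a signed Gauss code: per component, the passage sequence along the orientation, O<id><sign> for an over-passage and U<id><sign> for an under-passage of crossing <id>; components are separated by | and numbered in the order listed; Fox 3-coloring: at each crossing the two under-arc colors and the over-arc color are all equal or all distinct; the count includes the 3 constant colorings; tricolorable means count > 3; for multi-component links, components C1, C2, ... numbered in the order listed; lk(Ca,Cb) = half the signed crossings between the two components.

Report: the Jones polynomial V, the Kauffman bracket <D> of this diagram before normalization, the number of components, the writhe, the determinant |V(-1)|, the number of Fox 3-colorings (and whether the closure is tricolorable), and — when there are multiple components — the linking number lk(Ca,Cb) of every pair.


V = t^-2 - t^-1 + 1 - t + t^2
<D> = A^-8 - A^-4 + 1 - A^4 + A^8 (w = 0)
1 component over 8 crossings, w = 0
3 Fox colorings among 3^8, |V(-1)| = 5: not tricolorable
why: det 5 = |V(-1)|; not divisible by 3, so not tricolorable


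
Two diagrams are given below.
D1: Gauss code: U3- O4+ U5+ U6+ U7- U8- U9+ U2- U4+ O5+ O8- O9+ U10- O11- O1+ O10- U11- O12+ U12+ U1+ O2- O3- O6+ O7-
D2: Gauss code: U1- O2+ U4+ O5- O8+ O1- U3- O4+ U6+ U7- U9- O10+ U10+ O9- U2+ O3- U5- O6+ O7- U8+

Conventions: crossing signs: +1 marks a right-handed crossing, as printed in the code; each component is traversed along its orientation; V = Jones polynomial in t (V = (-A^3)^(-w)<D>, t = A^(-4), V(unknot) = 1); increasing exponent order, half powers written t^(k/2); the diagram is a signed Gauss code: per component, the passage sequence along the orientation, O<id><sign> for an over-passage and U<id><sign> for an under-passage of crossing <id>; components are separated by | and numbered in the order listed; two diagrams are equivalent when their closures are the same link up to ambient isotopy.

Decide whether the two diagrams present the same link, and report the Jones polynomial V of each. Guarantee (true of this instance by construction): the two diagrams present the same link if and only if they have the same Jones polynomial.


equivalent: no
V(D1) = 1  (w 0, c 12, <D> = 1)
V(D2) = t^-2 - t^-1 + 1 - t + t^2  [10 crossings, <D> = A^-8 - A^-4 + 1 - A^4 + A^8, w = 0]
key observation: 2 classes among 2 diagrams; unequal V(t) rules out equality


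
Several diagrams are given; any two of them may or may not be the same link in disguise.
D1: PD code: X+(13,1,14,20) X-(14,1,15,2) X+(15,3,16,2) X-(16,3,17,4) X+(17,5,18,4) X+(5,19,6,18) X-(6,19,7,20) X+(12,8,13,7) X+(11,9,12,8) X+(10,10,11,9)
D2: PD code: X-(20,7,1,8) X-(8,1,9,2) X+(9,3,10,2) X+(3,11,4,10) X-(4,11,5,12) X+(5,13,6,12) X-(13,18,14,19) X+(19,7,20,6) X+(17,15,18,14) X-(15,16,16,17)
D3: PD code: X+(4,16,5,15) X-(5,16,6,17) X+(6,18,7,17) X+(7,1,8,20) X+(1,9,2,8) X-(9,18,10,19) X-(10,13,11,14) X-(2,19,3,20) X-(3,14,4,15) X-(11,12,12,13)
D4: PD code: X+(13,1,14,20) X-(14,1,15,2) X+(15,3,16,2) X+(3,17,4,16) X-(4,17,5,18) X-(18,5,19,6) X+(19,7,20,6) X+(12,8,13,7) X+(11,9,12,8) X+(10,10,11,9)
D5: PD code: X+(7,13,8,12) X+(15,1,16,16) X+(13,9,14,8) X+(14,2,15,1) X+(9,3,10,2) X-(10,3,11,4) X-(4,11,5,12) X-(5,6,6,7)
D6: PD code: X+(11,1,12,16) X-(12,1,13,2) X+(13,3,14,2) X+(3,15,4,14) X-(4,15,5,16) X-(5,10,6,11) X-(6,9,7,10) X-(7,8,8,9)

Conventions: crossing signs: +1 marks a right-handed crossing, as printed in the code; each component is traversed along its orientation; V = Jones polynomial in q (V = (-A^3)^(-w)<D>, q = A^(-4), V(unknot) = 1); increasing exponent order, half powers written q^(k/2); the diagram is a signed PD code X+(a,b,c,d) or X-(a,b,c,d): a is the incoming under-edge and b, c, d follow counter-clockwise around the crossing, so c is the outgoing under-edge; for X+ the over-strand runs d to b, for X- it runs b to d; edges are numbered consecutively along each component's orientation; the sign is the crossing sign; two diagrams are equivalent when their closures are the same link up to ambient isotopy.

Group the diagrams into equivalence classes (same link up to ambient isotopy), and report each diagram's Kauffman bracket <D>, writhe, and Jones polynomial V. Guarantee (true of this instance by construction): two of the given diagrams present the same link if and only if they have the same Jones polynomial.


grouping into links: {D1, D2, D3, D4, D5, D6}
V(D1) = 1  (w +4, c 10, <D> = A^12)
D2 (bracket 1; 10 crossings at w = 0): V = 1
V(D3) = 1  (w -2, c 10, <D> = A^-6)
V(D4) = 1  [10 crossings, <D> = A^12, w = +4]
D5 (bracket A^6; 8 crossings at w = +2): V = 1
V(D6) = 1  (w -2, c 8, <D> = A^-6)
key observation: all 6 diagrams share one V(q), hence one class


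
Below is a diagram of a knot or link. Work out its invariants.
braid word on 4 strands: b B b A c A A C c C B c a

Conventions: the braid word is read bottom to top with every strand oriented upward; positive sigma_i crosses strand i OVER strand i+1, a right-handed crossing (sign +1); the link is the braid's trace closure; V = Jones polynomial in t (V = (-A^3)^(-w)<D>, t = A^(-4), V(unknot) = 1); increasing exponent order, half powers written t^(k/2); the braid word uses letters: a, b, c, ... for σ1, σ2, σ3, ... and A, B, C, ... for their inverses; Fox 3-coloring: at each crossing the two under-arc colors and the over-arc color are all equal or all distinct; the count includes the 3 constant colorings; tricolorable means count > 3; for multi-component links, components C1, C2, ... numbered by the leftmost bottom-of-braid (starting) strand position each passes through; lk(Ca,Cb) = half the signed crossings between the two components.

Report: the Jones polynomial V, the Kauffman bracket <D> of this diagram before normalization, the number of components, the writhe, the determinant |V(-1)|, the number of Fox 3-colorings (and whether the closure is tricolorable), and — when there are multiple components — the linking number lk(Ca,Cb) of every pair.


Jones polynomial: V(t) = -t^-4 + t^-3 + t^-1
<D> = -A - A^9 + A^13; writhe -1
components 1, writhe -1 (13 crossings)
3-colorings: 9 of 3^13, det 3 — tricolorable
note: inverse pairs cancel, leaving σ2 σ1⁻¹ σ3 σ1⁻¹ σ1⁻¹ σ3⁻¹ σ2⁻¹ σ3 σ1


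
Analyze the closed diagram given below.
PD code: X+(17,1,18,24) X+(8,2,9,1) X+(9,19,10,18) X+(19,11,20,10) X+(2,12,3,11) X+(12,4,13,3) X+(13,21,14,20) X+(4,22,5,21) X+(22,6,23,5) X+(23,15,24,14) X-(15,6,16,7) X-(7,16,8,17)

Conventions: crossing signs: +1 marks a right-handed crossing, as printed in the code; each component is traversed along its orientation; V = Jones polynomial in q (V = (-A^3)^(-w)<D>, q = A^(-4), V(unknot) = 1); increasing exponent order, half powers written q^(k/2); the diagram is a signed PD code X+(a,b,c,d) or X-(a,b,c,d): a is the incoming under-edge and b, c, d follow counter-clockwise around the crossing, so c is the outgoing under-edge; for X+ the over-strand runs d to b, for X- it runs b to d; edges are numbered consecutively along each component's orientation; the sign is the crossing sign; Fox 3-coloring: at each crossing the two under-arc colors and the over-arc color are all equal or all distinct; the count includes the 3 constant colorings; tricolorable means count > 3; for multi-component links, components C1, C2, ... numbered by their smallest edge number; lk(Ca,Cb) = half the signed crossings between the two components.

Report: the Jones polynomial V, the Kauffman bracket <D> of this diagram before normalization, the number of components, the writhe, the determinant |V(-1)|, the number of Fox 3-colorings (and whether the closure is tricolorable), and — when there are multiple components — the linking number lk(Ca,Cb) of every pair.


Jones polynomial: V(q) = q^3 + q^5 - q^8
<D> = -A^-8 + A^4 + A^12; writhe +8
components 1, writhe +8 (12 crossings)
3-colorings: 9 of 3^12, det 3 — tricolorable
note: w = +8 (over 12 crossings) is diagram-only; (-A^3)^(-8) removes it from V


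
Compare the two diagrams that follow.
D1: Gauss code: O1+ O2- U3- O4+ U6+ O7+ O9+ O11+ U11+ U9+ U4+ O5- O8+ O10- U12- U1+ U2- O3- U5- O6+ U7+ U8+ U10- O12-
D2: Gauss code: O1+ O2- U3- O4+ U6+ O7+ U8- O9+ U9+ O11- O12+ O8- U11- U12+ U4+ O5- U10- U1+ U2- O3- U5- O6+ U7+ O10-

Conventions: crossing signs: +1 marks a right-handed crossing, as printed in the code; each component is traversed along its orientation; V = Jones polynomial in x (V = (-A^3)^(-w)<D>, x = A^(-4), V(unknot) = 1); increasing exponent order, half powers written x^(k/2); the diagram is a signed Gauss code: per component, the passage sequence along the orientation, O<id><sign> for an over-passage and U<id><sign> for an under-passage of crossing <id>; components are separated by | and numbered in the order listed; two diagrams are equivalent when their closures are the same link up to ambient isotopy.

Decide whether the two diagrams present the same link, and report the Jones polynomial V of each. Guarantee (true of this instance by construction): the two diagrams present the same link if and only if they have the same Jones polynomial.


equivalent: yes
V(D1) = -x^-3 + 2x^-2 - 2x^-1 + 3 - 2x + 2x^2 - x^3  (w +2, c 12, <D> = -A^-6 + 2A^-2 - 2A^2 + 3A^6 - 2A^10 + 2A^14 - A^18)
V(D2) = -x^-3 + 2x^-2 - 2x^-1 + 3 - 2x + 2x^2 - x^3  (w 0, c 12, <D> = -A^-12 + 2A^-8 - 2A^-4 + 3 - 2A^4 + 2A^8 - A^12)
why: all 2 diagrams share one V(x), hence one class


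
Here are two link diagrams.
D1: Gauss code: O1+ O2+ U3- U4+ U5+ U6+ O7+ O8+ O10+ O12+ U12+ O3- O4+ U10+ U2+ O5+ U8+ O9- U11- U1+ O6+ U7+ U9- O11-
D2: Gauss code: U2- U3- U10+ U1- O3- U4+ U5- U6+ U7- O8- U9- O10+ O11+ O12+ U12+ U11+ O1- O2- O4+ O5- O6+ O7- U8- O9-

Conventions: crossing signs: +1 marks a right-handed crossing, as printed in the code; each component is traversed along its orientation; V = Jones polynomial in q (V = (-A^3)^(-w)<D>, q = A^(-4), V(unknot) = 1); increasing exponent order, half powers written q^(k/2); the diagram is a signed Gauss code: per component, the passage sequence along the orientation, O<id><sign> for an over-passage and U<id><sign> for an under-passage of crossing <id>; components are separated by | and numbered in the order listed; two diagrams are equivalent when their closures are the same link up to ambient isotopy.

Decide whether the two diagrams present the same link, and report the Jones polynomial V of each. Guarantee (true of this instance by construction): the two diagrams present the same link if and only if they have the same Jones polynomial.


same link: no
V(D1) = q - q^2 + 2q^3 - q^4 + q^5 - q^6  [12 crossings, <D> = -A^-6 + A^-2 - A^2 + 2A^6 - A^10 + A^14, w = +6]
V(D2) = -q^-4 + q^-3 + q^-1  [12 crossings, <D> = A^-2 + A^6 - A^10, w = -2]
insight: V(q) takes 2 values over 2 diagrams, fixing the grouping


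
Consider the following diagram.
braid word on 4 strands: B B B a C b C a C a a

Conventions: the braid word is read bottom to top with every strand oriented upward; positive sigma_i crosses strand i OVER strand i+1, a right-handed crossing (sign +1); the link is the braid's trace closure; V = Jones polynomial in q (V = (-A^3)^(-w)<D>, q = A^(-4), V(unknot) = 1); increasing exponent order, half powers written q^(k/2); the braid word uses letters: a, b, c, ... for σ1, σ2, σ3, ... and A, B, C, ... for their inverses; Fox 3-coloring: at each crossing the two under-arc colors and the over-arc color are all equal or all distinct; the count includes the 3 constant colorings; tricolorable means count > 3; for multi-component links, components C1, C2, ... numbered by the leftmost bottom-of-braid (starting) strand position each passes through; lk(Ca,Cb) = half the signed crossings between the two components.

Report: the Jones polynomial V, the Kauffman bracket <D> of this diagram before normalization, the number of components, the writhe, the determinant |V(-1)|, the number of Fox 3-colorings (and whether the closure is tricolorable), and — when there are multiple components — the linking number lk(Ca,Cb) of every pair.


Jones polynomial: V(q) = q^-6 - 2q^-5 + 2q^-4 - 3q^-3 + 4q^-2 - 3q^-1 + 3 - 2q + q^2
<D> = -A^-11 + 2A^-7 - 3A^-3 + 3A - 4A^5 + 3A^9 - 2A^13 + 2A^17 - A^21; writhe -1
components 1, writhe -1 (11 crossings)
3-colorings: 9 of 3^11, det 21 — tricolorable
note: w = -1 shifts under R1 moves; the (-A^3)^(1) factor cancels that in V


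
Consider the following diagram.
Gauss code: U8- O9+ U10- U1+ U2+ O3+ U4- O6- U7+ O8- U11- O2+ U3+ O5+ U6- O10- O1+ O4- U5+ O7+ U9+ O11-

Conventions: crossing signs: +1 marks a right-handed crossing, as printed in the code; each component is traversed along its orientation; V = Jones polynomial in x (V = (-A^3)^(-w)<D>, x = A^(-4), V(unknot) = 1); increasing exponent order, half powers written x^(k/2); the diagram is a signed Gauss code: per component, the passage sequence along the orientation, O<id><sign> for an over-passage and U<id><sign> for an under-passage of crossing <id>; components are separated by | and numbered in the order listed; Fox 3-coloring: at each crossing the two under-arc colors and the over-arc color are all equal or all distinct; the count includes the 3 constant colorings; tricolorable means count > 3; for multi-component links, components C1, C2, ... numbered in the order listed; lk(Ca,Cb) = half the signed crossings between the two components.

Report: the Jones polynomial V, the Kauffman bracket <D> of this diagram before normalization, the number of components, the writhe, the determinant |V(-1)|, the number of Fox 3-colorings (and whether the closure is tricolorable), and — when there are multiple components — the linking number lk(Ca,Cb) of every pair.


V = x^-3 - 2x^-2 + 4x^-1 - 5 + 6x - 7x^2 + 6x^3 - 4x^4 + 3x^5 - x^6
<D> = A^-21 - 3A^-17 + 4A^-13 - 6A^-9 + 7A^-5 - 6A^-1 + 5A^3 - 4A^7 + 2A^11 - A^15 (w = +1)
1 component over 11 crossings, w = +1
9 Fox colorings among 3^11, |V(-1)| = 39: tricolorable
why: |V(-1)| = 39: so tricolorable, since 3 divides 39


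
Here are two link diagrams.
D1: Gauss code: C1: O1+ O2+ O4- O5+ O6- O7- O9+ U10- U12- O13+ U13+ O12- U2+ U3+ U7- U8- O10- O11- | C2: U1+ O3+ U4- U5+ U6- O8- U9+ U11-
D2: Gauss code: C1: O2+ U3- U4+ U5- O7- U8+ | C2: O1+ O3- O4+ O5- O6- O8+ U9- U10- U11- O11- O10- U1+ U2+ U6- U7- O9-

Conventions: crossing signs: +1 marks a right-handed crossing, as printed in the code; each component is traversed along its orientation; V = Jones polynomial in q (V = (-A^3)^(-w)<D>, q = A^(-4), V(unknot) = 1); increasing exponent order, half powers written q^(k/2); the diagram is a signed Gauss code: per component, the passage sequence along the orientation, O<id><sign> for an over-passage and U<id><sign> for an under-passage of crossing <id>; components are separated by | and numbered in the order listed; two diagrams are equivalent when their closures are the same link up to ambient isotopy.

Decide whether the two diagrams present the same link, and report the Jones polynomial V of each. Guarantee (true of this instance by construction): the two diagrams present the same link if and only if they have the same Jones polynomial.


equivalent: yes
V(D1) = -q^(-1/2) - q^(1/2)  (w -1, c 13, <D> = A^-5 + A^-1)
D2 (bracket A^-11 + A^-7; 11 crossings at w = -3): V = -q^(-1/2) - q^(1/2)
why: from 13 to 11 crossings by R-moves: one link, two diagrams


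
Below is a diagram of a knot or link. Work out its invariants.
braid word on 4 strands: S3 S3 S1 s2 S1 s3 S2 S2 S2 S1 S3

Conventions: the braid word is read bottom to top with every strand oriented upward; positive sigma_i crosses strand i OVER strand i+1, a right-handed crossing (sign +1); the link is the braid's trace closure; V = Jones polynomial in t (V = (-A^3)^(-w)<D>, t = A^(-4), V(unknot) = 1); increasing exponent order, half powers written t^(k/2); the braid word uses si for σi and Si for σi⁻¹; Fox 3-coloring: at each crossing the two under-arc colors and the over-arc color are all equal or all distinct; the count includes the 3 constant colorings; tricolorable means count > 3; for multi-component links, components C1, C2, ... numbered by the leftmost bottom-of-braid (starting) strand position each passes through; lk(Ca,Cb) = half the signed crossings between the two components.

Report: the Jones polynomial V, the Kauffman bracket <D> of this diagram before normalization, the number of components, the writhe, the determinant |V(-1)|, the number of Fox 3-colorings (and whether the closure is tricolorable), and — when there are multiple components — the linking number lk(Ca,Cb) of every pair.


V(t) = -t^-8 + t^-5 + t^-3
bracket: -A^-9 - A^-1 + A^11, w = -7
1 component, writhe -7, over 11 crossings
det 3, colorings 9 of 3^11 — tricolorable
observation: |V(-1)| = 3: so tricolorable, since 3 divides 3


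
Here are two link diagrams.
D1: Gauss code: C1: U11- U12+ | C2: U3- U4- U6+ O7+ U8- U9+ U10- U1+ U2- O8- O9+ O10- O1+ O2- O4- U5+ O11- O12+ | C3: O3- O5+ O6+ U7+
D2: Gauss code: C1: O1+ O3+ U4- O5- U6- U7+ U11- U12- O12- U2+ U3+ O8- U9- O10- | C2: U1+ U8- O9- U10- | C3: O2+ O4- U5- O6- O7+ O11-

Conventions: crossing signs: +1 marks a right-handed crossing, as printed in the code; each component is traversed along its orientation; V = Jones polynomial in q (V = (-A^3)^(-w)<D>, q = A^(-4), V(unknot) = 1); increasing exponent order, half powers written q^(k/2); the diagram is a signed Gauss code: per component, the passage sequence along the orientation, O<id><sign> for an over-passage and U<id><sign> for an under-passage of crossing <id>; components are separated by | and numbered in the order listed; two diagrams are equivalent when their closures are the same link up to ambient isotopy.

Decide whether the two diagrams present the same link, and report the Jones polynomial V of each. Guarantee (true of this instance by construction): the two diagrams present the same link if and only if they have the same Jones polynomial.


same link: no
V(D1) = 1 + q + q^2 + q^3  [12 crossings, <D> = A^-12 + A^-8 + A^-4 + 1, w = 0]
V(D2) = q^-5 + 2q^-3 + q^-1  (w -4, c 12, <D> = A^-8 + 2 + A^8)
note: 2 classes among 2 diagrams; unequal V(q) rules out equality


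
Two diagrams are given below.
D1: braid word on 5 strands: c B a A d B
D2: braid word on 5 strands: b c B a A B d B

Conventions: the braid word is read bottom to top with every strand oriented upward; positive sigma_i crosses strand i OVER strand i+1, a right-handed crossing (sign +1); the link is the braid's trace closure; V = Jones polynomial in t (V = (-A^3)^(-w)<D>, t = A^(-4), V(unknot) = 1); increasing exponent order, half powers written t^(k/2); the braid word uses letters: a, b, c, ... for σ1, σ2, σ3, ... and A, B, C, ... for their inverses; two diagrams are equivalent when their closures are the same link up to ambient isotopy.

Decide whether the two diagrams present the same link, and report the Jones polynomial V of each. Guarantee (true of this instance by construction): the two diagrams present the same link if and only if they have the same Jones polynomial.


equivalent: yes
V(D1) = t^-3 + t^-2 + t^-1 + 1  (w 0, c 6, <D> = 1 + A^4 + A^8 + A^12)
D2 (bracket 1 + A^4 + A^8 + A^12; 8 crossings at w = 0): V = t^-3 + t^-2 + t^-1 + 1
why: from 6 to 8 crossings by R-moves: one link, two diagrams


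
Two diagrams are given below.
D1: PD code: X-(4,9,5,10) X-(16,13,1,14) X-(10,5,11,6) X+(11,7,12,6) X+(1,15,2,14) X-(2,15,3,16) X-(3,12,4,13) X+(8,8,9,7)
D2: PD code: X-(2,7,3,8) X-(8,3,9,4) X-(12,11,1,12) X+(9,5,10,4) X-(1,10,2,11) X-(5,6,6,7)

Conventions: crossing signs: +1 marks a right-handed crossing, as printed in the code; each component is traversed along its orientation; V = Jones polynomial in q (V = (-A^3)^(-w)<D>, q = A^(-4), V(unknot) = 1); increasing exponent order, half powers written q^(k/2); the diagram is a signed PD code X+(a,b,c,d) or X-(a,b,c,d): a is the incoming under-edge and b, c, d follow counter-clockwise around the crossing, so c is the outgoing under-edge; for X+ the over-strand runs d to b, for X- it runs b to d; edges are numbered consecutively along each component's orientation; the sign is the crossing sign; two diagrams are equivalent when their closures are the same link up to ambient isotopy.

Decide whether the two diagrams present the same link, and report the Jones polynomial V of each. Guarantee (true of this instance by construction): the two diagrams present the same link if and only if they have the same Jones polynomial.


same link: yes
V(D1) = 1  [8 crossings, <D> = A^-6, w = -2]
D2 (bracket A^-12; 6 crossings at w = -4): V = 1
note: one V(q) for all 2 diagrams — one class (guaranteed)


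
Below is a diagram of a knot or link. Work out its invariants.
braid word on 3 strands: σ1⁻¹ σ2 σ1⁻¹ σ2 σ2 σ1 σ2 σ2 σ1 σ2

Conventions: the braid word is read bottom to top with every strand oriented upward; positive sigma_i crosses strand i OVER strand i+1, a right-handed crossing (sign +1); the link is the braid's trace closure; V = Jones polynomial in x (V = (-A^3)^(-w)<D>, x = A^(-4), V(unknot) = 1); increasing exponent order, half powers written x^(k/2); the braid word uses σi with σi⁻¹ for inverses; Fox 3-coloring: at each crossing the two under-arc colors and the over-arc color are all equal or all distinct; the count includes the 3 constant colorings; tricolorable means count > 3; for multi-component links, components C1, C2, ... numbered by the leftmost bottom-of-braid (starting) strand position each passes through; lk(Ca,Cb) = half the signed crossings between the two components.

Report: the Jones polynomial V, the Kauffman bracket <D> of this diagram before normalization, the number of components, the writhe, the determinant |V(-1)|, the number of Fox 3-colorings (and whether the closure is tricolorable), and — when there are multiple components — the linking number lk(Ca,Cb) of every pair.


V(x) = x^2 + 2x^4 - 2x^5 + x^6 - 2x^7 + x^8
bracket: A^-14 - 2A^-10 + A^-6 - 2A^-2 + 2A^2 + A^10, w = +6
1 component, writhe +6, over 10 crossings
det 9, colorings 27 of 3^10 — tricolorable
observation: the span of V is 6, forcing >= 6 crossings in any diagram


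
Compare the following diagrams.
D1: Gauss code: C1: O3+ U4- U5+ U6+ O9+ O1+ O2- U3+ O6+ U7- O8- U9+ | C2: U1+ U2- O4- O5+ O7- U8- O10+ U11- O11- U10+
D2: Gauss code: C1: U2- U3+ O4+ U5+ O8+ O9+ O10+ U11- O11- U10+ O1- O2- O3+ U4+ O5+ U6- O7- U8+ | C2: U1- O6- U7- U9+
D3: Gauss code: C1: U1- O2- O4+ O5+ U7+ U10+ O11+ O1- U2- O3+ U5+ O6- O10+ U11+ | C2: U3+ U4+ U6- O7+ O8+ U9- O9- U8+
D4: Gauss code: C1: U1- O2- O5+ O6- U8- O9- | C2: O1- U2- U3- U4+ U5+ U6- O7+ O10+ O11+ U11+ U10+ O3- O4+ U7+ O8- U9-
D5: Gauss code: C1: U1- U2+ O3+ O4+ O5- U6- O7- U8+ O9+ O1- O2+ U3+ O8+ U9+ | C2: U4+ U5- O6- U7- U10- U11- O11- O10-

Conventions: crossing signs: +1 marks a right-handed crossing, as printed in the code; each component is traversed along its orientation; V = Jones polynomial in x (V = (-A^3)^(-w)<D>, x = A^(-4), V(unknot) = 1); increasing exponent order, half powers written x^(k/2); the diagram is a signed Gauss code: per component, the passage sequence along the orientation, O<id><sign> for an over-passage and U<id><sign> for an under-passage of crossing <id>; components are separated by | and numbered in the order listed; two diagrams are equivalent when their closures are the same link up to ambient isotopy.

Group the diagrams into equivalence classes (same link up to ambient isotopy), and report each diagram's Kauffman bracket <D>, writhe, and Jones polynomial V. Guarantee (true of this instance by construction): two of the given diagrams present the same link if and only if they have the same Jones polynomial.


equivalence classes: {D1, D2, D5} | {D3} | {D4}
D1 (bracket -A^-11 + A^-7 - A^-3 + 2A + A^9; 11 crossings at w = +1): V = -x^(-3/2) - 2x^(1/2) + x^(3/2) - x^(5/2) + x^(7/2)
D2 (bracket -A^-11 + A^-7 - A^-3 + 2A + A^9; 11 crossings at w = +1): V = -x^(-3/2) - 2x^(1/2) + x^(3/2) - x^(5/2) + x^(7/2)
D3 (bracket A^-1 + A^7; 11 crossings at w = +3): V = -x^(1/2) - x^(5/2)
V(D4) = -x^(-11/2) + x^(-9/2) - x^(-7/2) - x^(-3/2)  [11 crossings, <D> = A^3 + A^11 - A^15 + A^19, w = -1]
V(D5) = -x^(-3/2) - 2x^(1/2) + x^(3/2) - x^(5/2) + x^(7/2)  (w -1, c 11, <D> = -A^-17 + A^-13 - A^-9 + 2A^-5 + A^3)
key observation: comparing 5 Jones polynomials yields 3 groups


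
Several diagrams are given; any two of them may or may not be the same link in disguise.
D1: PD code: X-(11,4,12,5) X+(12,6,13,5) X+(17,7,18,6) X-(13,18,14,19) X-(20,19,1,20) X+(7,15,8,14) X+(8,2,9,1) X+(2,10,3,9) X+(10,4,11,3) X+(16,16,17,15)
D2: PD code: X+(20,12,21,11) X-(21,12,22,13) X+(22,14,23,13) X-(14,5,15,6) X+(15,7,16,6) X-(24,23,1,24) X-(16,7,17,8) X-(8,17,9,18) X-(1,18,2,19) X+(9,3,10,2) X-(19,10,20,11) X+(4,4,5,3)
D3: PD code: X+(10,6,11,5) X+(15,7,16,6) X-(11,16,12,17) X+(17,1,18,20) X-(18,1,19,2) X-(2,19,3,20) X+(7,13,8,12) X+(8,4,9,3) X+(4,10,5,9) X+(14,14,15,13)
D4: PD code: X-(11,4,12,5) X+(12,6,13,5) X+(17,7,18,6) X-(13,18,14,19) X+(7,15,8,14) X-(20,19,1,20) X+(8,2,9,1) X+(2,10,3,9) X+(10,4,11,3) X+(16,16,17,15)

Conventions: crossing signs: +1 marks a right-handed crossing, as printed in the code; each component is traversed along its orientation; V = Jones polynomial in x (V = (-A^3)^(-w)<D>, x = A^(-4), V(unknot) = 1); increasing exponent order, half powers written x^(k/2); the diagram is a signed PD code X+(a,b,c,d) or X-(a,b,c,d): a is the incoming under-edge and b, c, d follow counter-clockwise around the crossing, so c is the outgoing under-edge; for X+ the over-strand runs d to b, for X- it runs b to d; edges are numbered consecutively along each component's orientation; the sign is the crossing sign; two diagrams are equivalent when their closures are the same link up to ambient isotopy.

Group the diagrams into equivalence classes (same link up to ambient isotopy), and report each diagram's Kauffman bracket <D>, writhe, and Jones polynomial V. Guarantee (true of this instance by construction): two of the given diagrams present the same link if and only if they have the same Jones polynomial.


equivalence classes: {D1, D3, D4} | {D2}
D1 (bracket -A^-12 + A^-8 - A^-4 + 2 - A^4 + A^8; 10 crossings at w = +4): V = x - x^2 + 2x^3 - x^4 + x^5 - x^6
V(D2) = 1  (w -2, c 12, <D> = A^-6)
V(D3) = x - x^2 + 2x^3 - x^4 + x^5 - x^6  [10 crossings, <D> = -A^-12 + A^-8 - A^-4 + 2 - A^4 + A^8, w = +4]
V(D4) = x - x^2 + 2x^3 - x^4 + x^5 - x^6  [10 crossings, <D> = -A^-12 + A^-8 - A^-4 + 2 - A^4 + A^8, w = +4]
key observation: V(x) takes 2 values over 4 diagrams, fixing the grouping
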